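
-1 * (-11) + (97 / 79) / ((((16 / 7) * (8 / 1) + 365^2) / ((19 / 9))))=7294683064 / 663151833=11.00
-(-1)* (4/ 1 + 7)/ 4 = 11/ 4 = 2.75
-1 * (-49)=49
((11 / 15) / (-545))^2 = 121 / 66830625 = 0.00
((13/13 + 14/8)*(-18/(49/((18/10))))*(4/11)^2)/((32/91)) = -1053/1540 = -0.68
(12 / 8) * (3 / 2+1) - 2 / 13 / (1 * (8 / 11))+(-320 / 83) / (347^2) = 459717402 / 129921311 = 3.54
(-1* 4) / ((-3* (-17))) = -4 / 51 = -0.08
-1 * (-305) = 305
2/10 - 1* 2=-9/5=-1.80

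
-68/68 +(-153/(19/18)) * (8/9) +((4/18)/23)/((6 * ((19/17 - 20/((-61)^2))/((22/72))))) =-3880444077755/29885970276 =-129.84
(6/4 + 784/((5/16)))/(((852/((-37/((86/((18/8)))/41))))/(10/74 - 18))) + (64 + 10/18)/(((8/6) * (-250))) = 153057000331/73272000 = 2088.89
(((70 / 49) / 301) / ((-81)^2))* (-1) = -10 / 13824027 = -0.00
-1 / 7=-0.14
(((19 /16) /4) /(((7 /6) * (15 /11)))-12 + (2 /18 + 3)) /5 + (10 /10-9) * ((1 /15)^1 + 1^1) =-517799 /50400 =-10.27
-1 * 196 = -196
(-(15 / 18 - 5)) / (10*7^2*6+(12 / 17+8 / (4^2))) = 0.00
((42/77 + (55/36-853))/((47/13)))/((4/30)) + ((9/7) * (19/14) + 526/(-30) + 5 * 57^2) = 43969954513/3039960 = 14463.99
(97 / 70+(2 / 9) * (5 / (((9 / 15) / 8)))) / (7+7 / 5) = 30619 / 15876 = 1.93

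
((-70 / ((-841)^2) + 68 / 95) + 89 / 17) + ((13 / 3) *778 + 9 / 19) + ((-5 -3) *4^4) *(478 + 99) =-4037833196391992 / 3426776445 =-1178318.24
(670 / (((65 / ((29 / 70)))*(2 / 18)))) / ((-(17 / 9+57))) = -157383 / 241150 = -0.65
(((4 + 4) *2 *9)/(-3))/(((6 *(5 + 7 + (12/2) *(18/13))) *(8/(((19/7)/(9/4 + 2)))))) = -0.03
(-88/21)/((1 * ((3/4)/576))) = -22528/7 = -3218.29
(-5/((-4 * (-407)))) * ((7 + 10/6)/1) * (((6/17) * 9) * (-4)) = 2340/6919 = 0.34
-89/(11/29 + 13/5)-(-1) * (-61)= -39257/432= -90.87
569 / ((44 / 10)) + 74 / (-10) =13411 / 110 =121.92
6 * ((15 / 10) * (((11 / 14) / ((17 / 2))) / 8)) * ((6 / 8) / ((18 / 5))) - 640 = -4874075 / 7616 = -639.98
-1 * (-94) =94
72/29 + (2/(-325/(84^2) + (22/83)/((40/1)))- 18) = -221799870/3348659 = -66.24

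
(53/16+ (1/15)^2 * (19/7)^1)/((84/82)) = 3434939/1058400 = 3.25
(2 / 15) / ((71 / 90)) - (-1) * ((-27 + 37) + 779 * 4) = 221958 / 71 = 3126.17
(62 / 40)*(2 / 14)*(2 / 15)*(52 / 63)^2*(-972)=-167648 / 8575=-19.55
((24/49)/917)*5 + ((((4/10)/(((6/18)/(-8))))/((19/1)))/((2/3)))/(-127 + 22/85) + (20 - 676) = -95766417088/145987317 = -655.99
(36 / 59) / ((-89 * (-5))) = 36 / 26255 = 0.00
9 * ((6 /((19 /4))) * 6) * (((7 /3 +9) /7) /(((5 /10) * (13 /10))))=293760 /1729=169.90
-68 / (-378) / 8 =0.02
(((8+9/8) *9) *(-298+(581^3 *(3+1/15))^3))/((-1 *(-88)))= 26801034081460879900048757768569/132000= 203038136980764241667036000.00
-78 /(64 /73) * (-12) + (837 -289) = 12925 /8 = 1615.62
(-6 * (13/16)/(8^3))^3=-59319/68719476736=-0.00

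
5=5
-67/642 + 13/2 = 2053/321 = 6.40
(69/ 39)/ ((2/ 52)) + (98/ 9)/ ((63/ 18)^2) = 422/ 9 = 46.89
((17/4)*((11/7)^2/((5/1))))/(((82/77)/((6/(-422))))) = -67881/2422280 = -0.03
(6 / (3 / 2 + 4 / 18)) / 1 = 108 / 31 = 3.48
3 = 3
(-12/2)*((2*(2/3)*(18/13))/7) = -144/91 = -1.58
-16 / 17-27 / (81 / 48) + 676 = 11204 / 17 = 659.06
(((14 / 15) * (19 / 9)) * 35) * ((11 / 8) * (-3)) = -10241 / 36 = -284.47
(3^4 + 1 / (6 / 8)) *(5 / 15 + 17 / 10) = 15067 / 90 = 167.41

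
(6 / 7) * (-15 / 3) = -30 / 7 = -4.29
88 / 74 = 44 / 37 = 1.19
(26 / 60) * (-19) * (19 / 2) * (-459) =718029 / 20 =35901.45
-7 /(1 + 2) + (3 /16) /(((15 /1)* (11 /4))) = -1537 /660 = -2.33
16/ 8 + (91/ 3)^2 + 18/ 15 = 41549/ 45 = 923.31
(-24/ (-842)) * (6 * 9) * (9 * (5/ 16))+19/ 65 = 252923/ 54730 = 4.62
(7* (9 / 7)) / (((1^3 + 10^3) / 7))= 9 / 143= 0.06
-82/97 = -0.85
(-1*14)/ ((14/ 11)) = -11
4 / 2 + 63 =65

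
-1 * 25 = -25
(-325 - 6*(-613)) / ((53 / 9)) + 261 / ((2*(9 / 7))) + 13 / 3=214717 / 318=675.21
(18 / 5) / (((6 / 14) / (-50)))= -420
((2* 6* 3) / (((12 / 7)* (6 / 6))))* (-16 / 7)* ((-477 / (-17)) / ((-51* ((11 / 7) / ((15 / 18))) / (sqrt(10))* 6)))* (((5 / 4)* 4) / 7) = 5.27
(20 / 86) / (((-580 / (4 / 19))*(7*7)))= -2 / 1160957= -0.00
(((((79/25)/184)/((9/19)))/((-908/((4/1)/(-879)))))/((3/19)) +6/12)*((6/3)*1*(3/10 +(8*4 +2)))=34.30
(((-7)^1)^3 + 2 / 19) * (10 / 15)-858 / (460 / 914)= -12673471 / 6555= -1933.41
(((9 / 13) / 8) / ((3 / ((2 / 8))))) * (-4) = -3 / 104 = -0.03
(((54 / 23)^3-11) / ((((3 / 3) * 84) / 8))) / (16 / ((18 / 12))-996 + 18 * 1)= -23627 / 123580219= -0.00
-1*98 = -98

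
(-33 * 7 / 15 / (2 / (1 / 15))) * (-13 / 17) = 1001 / 2550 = 0.39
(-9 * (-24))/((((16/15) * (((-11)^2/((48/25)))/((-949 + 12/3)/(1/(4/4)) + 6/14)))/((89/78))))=-190663632/55055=-3463.15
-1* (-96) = 96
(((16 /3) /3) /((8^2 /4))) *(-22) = -22 /9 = -2.44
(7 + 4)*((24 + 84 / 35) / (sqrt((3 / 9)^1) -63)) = -137214 / 29765 -726*sqrt(3) / 29765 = -4.65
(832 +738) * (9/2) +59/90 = 635909/90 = 7065.66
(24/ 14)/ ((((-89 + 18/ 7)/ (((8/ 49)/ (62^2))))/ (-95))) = 456/ 5697769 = 0.00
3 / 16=0.19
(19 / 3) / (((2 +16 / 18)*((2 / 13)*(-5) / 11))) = -627 / 20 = -31.35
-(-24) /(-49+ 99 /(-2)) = -48 /197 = -0.24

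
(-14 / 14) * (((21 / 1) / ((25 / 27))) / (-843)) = 189 / 7025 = 0.03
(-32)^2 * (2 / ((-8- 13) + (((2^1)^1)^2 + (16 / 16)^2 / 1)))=-128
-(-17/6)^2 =-289/36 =-8.03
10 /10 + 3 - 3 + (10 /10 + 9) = 11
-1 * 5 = -5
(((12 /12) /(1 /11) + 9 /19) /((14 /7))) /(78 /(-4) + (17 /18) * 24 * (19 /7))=0.14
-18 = -18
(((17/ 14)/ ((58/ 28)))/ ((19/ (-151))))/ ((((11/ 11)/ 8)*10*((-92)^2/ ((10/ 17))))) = -151/ 582958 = -0.00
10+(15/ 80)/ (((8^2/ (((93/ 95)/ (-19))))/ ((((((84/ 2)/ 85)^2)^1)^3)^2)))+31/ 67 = 179979205963174328527826594773/ 17202006899262975228271484375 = 10.46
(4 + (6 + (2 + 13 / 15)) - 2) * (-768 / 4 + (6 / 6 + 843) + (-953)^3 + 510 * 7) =-9405305977.67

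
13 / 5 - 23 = -20.40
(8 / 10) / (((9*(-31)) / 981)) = -2.81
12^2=144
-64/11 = -5.82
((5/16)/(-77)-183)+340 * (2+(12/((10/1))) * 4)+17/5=13135559/6160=2132.40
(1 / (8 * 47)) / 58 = 1 / 21808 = 0.00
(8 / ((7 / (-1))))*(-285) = 2280 / 7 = 325.71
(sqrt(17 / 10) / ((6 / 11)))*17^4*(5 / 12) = 918731*sqrt(170) / 144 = 83186.02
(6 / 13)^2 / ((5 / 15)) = 108 / 169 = 0.64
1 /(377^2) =1 /142129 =0.00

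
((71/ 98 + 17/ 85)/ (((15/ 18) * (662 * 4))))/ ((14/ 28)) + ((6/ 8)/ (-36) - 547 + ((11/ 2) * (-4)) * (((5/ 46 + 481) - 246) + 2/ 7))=-2563076204441/ 447644400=-5725.70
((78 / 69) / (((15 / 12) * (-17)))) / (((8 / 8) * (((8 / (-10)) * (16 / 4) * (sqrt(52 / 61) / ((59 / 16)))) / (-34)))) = -59 * sqrt(793) / 736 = -2.26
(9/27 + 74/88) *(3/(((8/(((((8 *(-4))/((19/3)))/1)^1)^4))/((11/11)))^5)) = 5226926975350051758828597811599114240/413489708033005540126911611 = 12641008648.59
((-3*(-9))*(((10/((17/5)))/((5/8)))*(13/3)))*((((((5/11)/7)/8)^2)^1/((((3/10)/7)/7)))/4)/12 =8125/65824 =0.12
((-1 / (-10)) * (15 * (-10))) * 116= -1740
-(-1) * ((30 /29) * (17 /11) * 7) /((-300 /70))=-833 /319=-2.61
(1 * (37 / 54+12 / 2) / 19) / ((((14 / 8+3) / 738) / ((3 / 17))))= 164 / 17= 9.65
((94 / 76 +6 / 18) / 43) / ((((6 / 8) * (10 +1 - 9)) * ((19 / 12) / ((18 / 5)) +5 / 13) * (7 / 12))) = 670176 / 13239485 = 0.05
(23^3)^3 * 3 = 5403457984389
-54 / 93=-18 / 31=-0.58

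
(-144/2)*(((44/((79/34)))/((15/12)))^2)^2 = -92320646238830592/24343800625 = -3792367.83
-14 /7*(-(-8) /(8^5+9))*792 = -12672 /32777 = -0.39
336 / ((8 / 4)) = 168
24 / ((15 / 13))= 104 / 5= 20.80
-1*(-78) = 78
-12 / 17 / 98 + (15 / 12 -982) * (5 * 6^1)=-49017897 / 1666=-29422.51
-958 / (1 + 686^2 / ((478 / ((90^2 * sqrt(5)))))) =54721918 / 18162537065152142879 - 436381835475600 * sqrt(5) / 18162537065152142879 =-0.00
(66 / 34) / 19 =33 / 323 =0.10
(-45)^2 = 2025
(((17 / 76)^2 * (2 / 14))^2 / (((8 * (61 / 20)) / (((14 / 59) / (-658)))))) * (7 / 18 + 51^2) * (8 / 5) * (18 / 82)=-3910870825 / 5668707061634176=-0.00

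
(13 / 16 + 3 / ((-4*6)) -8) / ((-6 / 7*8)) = 273 / 256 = 1.07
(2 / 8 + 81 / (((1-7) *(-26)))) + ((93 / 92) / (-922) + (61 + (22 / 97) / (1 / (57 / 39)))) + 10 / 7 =47566188041 / 748741448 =63.53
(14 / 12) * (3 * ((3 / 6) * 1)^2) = 7 / 8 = 0.88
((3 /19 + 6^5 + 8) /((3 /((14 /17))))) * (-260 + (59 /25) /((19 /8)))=-254740054408 /460275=-553451.86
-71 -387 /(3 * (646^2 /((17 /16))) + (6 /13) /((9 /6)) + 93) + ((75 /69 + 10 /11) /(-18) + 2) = -4821439030789 /69763477410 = -69.11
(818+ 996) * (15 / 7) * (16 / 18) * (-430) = -31200800 / 21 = -1485752.38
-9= -9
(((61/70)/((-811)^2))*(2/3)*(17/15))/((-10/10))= -1037/1035910575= -0.00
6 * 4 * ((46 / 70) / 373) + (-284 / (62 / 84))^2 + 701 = 1866223811947 / 12545855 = 148752.22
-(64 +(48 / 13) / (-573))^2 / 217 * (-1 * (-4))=-100991755264 / 1337867713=-75.49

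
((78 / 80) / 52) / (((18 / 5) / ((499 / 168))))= 499 / 32256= 0.02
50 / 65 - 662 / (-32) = 4463 / 208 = 21.46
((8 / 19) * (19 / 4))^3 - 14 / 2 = 1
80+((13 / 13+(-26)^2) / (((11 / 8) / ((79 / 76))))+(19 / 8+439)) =1727467 / 1672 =1033.17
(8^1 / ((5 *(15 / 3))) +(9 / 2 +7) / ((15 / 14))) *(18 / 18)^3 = 11.05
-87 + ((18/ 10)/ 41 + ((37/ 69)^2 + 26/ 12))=-164948527/ 1952010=-84.50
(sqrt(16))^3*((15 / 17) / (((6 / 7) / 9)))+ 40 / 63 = 635720 / 1071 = 593.58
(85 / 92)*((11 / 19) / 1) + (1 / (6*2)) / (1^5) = 1621 / 2622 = 0.62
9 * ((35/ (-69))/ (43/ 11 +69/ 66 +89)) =-770/ 15847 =-0.05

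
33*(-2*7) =-462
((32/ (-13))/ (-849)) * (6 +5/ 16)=202/ 11037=0.02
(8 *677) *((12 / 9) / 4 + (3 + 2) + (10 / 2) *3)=330376 / 3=110125.33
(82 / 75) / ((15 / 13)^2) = 13858 / 16875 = 0.82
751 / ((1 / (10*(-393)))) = -2951430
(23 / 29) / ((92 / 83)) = 83 / 116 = 0.72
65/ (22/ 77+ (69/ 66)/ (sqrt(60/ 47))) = -2032800/ 84779+ 247940 * sqrt(705)/ 84779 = 53.67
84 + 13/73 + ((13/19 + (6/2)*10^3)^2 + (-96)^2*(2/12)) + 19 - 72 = 237326498181/26353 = 9005672.91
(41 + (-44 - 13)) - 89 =-105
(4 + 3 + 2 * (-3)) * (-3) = -3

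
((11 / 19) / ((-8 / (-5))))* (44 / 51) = 605 / 1938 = 0.31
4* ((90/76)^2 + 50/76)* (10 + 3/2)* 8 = 273700/361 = 758.17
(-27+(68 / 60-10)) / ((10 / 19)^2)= -97109 / 750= -129.48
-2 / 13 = -0.15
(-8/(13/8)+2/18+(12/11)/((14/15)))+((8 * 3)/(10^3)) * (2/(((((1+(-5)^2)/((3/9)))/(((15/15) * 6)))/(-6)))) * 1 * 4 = -4202417/1126125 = -3.73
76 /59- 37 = -2107 /59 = -35.71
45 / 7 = 6.43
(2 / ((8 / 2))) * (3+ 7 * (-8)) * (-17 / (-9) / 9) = -901 / 162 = -5.56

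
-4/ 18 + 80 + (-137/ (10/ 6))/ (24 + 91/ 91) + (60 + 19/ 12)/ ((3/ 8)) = 30089/ 125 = 240.71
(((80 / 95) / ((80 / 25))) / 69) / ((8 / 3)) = 5 / 3496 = 0.00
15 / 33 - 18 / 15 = -41 / 55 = -0.75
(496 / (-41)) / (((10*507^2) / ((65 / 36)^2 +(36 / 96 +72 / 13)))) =-958241 / 22195152954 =-0.00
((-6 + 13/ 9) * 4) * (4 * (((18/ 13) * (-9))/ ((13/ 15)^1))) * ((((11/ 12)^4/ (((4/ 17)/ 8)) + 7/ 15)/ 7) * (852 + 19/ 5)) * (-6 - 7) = -222575424203/ 5460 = -40764729.71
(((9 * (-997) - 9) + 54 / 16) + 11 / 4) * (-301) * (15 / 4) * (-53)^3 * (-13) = 627473658325605 / 32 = 19608551822675.16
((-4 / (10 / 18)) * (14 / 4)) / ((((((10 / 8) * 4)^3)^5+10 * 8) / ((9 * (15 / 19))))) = -3402 / 579833985895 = -0.00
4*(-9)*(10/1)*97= -34920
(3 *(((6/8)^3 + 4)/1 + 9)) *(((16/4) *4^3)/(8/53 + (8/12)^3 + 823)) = 14750748/1178353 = 12.52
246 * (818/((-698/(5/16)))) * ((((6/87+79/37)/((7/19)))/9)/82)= -91892075/125824272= -0.73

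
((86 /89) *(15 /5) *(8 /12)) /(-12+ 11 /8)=-0.18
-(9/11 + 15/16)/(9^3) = -103/42768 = -0.00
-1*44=-44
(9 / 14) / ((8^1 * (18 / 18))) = 9 / 112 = 0.08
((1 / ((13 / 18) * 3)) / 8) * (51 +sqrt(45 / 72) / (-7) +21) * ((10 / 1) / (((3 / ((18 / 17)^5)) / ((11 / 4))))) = 935336160 / 18458141- 3247695 * sqrt(10) / 129206987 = 50.59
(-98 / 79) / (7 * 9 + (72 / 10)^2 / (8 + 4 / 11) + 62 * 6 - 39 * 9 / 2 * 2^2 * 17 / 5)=56350 / 88378959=0.00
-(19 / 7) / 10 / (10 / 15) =-57 / 140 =-0.41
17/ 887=0.02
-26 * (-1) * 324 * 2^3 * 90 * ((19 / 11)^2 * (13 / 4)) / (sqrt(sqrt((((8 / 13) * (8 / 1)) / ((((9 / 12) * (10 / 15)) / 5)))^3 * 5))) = 44475561 * 26^(3 / 4) / 242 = 2116099.48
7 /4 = 1.75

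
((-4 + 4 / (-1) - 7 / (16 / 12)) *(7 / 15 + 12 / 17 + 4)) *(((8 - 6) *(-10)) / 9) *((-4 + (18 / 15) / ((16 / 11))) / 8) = -8878189 / 146880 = -60.45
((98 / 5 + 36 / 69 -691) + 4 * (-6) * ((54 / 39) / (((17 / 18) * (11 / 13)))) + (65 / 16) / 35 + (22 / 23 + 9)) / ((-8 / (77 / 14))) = 1691744979 / 3503360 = 482.89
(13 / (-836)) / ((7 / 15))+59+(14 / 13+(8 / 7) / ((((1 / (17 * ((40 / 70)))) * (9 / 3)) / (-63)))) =-13168699 / 76076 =-173.10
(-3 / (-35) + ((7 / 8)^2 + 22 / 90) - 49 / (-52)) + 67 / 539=43637491 / 20180160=2.16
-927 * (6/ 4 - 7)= 10197/ 2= 5098.50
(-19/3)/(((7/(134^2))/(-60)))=6823280/7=974754.29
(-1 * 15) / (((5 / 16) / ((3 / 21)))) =-48 / 7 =-6.86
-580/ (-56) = 145/ 14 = 10.36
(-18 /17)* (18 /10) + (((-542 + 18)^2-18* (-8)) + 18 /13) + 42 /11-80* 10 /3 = 10008061022 /36465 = 274456.63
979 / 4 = 244.75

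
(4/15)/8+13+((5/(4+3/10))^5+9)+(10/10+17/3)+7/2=25230859323/735042215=34.33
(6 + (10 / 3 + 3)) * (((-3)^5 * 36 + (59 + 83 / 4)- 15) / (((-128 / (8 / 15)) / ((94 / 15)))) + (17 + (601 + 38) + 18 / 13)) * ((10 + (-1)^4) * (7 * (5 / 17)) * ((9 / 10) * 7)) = 1650344335409 / 1060800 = 1555754.46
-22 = -22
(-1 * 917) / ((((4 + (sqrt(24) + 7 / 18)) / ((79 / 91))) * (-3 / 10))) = -9810852 / 3991 + 4470768 * sqrt(6) / 3991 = 285.70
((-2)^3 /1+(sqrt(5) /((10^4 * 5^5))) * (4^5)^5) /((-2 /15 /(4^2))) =-9667539753.83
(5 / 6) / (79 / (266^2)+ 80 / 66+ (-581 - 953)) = -389158 / 715795477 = -0.00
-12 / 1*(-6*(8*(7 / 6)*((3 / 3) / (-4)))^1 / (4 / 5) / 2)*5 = -525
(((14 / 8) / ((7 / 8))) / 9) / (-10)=-1 / 45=-0.02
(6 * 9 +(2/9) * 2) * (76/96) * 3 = 4655/36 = 129.31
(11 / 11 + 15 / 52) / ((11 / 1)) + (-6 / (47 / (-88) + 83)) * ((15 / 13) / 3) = 123353 / 1383668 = 0.09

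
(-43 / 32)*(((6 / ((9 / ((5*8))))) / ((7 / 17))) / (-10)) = 731 / 84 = 8.70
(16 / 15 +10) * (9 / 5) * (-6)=-2988 / 25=-119.52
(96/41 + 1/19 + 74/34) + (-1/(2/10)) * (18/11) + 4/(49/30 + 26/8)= -119174646/42682189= -2.79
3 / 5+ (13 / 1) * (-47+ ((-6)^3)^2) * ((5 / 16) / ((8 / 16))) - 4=15147789 / 40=378694.72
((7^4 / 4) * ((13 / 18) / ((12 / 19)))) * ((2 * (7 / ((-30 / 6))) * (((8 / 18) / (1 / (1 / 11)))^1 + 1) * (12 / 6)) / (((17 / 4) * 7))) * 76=-2321185958 / 227205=-10216.26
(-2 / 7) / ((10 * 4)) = -1 / 140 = -0.01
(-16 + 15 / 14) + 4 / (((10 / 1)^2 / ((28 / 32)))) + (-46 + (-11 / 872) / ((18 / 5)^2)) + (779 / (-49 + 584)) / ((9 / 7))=-316161331027 / 5290336800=-59.76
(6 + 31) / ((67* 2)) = 37 / 134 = 0.28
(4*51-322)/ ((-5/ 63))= 7434/ 5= 1486.80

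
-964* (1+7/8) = -3615/2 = -1807.50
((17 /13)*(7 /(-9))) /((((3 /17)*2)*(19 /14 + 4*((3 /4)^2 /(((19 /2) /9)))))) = -269059 /325728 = -0.83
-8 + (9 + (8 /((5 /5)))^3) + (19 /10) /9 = 46189 /90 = 513.21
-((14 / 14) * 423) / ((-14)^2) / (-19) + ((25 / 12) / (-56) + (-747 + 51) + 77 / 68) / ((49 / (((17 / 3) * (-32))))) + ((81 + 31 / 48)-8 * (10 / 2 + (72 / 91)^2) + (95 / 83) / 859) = 29494288559397853 / 11307541072464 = 2608.37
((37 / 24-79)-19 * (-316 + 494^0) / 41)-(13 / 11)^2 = 7991645 / 119064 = 67.12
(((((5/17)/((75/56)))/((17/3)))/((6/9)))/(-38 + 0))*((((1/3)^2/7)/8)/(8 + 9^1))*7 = -0.00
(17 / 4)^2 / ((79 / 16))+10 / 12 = 4.49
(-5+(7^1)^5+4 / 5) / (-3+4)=84014 / 5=16802.80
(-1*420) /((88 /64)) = -3360 /11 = -305.45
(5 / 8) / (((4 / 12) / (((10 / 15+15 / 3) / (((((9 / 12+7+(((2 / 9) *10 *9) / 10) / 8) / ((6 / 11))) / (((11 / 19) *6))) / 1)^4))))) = 557685 / 16681088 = 0.03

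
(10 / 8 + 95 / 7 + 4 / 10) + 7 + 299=44971 / 140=321.22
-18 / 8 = -9 / 4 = -2.25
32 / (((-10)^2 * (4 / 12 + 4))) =24 / 325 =0.07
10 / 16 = 5 / 8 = 0.62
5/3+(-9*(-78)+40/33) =23261/33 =704.88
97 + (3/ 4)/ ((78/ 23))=10111/ 104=97.22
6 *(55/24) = 13.75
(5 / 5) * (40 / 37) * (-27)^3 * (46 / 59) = -36216720 / 2183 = -16590.34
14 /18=7 /9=0.78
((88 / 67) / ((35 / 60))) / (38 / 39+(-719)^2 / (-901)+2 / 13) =-37106784 / 9437140615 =-0.00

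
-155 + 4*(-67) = -423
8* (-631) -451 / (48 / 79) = -277933 / 48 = -5790.27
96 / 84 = 8 / 7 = 1.14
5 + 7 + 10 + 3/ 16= 355/ 16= 22.19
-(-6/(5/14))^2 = -7056/25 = -282.24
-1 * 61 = -61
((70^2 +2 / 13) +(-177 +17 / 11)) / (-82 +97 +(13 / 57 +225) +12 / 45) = 64185040 / 3267121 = 19.65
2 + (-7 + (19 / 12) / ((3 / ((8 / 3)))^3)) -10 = -30373 / 2187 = -13.89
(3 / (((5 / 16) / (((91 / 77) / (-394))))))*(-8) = 2496 / 10835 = 0.23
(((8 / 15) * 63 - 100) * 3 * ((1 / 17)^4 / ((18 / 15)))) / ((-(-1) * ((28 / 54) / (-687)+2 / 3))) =-1539567 / 515825696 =-0.00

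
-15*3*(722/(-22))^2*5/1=-242332.44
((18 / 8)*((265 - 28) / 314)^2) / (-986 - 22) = -0.00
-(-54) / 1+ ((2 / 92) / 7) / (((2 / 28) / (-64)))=1178 / 23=51.22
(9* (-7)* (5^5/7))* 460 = -12937500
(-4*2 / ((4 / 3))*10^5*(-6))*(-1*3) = -10800000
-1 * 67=-67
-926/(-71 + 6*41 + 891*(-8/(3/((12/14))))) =6482/13031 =0.50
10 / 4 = 5 / 2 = 2.50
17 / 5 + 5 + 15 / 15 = 47 / 5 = 9.40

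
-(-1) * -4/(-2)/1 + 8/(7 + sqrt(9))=14/5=2.80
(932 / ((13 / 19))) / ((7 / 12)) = 2335.12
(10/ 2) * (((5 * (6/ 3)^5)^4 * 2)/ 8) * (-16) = -13107200000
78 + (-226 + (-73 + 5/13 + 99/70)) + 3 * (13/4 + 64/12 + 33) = -171901/1820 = -94.45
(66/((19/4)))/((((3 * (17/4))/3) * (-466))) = -528/75259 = -0.01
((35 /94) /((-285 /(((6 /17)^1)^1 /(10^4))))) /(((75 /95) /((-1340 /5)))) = 469 /29962500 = 0.00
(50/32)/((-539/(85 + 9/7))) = -3775/15092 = -0.25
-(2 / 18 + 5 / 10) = -11 / 18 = -0.61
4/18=2/9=0.22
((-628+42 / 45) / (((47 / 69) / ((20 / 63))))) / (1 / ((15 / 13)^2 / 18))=-10816900 / 500409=-21.62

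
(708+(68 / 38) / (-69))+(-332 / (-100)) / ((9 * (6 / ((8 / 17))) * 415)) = 17750946998 / 25072875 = 707.97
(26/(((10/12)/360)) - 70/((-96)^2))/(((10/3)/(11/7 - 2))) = -51757021/35840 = -1444.11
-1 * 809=-809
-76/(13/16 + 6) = -11.16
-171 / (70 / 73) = -12483 / 70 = -178.33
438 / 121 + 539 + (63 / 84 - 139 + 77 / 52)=638403 / 1573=405.85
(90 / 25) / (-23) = -18 / 115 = -0.16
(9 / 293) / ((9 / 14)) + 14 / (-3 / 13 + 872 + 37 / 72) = 15269870 / 239221901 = 0.06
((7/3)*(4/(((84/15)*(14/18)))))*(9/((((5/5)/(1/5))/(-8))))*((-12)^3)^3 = 1114512556032/7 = 159216079433.14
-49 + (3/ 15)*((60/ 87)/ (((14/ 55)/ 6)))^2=158759/ 41209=3.85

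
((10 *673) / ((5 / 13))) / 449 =17498 / 449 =38.97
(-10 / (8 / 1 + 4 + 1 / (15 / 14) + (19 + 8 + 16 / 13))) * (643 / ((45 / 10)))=-835900 / 24081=-34.71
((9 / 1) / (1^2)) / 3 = 3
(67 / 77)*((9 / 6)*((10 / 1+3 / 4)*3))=25929 / 616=42.09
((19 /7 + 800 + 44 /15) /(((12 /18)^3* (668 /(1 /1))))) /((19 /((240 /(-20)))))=-2284011 /888440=-2.57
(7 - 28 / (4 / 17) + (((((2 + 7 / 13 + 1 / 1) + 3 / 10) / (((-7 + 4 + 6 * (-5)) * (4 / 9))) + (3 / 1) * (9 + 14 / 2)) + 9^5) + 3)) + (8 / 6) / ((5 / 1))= 202446833 / 3432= 58988.00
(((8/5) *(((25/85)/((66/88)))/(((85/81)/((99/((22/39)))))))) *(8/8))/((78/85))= 114.35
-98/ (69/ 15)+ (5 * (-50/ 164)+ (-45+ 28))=-75117/ 1886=-39.83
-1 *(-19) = 19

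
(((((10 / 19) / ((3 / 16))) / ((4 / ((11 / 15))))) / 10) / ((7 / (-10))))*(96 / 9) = -2816 / 3591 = -0.78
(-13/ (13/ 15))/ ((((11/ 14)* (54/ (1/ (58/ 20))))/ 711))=-27650/ 319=-86.68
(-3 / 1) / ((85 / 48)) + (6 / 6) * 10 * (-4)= -3544 / 85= -41.69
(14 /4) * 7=49 /2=24.50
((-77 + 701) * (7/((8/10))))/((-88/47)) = -64155/22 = -2916.14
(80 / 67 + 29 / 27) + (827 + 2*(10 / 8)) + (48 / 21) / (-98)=1032173647 / 1240974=831.74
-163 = -163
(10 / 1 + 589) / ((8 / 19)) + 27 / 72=1423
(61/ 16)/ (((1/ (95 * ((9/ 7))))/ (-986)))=-25712415/ 56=-459150.27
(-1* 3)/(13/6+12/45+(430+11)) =-90/13303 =-0.01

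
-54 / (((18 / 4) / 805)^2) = -5184200 / 3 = -1728066.67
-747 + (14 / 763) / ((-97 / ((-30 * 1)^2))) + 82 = -7032845 / 10573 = -665.17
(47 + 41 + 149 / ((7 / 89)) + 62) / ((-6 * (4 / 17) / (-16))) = 486574 / 21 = 23170.19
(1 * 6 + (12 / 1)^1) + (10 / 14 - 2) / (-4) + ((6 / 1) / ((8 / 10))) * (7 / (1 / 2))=3453 / 28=123.32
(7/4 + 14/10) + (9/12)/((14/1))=897/280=3.20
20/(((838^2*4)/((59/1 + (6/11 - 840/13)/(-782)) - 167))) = -30170115/39264568772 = -0.00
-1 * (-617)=617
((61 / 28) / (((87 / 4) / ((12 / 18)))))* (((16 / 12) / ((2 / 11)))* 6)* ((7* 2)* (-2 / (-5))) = 21472 / 1305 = 16.45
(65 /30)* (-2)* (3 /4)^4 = -351 /256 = -1.37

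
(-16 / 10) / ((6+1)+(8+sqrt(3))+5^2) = -64 / 1597+8 * sqrt(3) / 7985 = -0.04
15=15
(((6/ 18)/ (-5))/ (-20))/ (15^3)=1/ 1012500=0.00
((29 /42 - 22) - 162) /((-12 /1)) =7699 /504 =15.28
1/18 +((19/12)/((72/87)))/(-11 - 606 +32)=8809/168480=0.05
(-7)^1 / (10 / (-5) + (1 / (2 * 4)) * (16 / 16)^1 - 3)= 56 / 39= 1.44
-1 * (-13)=13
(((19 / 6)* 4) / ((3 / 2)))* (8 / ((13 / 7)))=4256 / 117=36.38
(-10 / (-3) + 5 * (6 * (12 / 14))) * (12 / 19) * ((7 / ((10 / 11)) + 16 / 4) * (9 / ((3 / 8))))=685152 / 133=5151.52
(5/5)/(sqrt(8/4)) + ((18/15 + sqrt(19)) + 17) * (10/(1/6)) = sqrt(2)/2 + 60 * sqrt(19) + 1092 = 1354.24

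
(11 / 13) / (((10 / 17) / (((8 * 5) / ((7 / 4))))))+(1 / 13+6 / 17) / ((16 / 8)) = 102393 / 3094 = 33.09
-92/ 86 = -46/ 43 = -1.07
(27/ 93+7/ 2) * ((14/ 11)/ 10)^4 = 112847/ 113467750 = 0.00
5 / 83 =0.06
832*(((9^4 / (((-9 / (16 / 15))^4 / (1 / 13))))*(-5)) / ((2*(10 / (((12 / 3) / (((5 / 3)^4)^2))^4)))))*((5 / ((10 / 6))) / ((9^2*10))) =-0.00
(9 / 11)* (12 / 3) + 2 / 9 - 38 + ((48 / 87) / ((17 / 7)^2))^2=-34.50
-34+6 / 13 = -436 / 13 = -33.54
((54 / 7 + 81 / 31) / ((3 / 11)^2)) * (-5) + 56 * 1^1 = -138493 / 217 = -638.22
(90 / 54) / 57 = 5 / 171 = 0.03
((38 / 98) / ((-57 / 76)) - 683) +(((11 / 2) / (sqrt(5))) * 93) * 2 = -100477 / 147 +1023 * sqrt(5) / 5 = -226.02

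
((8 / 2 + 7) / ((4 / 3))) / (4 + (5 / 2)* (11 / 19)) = 209 / 138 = 1.51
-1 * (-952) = 952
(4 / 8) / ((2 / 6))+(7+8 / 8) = 19 / 2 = 9.50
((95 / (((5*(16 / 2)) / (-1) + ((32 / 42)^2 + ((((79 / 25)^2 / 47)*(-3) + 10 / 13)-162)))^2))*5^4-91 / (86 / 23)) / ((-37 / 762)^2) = -656193560973873857750531532726 / 67643456751749365009899427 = -9700.77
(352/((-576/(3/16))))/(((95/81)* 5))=-297/15200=-0.02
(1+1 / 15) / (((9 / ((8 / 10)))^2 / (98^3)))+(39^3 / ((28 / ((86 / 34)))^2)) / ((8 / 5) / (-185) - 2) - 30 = 97967353324704491 / 12787213068000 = 7661.35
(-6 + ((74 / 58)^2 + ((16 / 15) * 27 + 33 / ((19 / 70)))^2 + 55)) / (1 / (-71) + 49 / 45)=54961599271077 / 2606414585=21087.05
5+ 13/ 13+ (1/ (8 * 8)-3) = 3.02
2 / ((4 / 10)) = 5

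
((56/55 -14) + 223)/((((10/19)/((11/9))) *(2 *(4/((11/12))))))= 2414159/43200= 55.88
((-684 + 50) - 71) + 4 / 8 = -1409 / 2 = -704.50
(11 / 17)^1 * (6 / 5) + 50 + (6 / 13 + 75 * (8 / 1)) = 719618 / 1105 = 651.24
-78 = -78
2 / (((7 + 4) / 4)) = 8 / 11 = 0.73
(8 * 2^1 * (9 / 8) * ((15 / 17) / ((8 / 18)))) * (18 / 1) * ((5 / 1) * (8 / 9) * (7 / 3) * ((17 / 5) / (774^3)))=0.00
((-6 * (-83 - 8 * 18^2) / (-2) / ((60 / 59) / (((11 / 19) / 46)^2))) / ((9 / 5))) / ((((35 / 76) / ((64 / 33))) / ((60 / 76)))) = -27777200 / 12031047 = -2.31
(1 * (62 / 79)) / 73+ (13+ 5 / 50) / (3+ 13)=0.83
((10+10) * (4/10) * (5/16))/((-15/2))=-1/3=-0.33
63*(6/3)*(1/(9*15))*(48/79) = 224/395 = 0.57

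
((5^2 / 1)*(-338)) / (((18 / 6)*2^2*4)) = -4225 / 24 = -176.04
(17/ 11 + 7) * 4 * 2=752/ 11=68.36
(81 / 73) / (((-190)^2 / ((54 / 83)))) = 2187 / 109364950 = 0.00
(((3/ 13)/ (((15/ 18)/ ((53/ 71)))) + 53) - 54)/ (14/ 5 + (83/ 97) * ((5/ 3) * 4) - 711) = 1065351/ 943426913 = 0.00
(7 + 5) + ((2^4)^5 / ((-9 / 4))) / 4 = -1048468 / 9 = -116496.44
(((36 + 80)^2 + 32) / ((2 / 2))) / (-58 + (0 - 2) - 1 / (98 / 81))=-440608 / 1987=-221.75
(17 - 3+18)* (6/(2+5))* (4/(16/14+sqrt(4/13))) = 6656/53 - 896* sqrt(13)/53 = 64.63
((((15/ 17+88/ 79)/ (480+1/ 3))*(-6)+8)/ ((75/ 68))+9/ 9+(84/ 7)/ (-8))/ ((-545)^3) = -114932843/ 2764215118706250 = -0.00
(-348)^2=121104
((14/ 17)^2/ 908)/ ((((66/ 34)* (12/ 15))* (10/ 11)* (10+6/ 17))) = 49/ 958848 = 0.00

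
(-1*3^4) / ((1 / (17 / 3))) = -459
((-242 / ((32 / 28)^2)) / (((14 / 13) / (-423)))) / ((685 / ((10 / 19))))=4657653 / 83296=55.92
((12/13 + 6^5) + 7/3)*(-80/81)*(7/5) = -33979792/3159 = -10756.50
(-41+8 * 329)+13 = 2604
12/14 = 6/7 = 0.86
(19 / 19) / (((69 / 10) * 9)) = 10 / 621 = 0.02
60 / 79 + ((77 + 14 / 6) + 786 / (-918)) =957733 / 12087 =79.24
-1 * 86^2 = -7396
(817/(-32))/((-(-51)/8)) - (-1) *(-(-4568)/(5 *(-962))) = -2430821/490620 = -4.95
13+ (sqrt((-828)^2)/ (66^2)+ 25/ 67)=109957/ 8107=13.56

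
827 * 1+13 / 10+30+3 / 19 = 163107 / 190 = 858.46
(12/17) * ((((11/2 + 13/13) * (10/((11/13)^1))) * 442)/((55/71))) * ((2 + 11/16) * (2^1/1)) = 20122323/121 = 166300.19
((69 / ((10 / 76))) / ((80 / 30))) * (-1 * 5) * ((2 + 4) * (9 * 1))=-106191 / 2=-53095.50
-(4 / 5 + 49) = -249 / 5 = -49.80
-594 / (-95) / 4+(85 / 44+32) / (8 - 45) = 99923 / 154660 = 0.65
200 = 200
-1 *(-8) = 8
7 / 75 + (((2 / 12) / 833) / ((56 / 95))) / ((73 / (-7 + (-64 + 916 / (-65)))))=205712701 / 2213447600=0.09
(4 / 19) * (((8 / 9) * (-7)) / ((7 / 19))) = -32 / 9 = -3.56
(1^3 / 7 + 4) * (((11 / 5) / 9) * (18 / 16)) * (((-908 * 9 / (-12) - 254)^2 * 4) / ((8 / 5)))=8308993 / 16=519312.06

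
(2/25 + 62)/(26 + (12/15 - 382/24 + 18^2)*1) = 18624/100465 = 0.19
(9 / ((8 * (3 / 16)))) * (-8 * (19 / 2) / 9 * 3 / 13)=-152 / 13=-11.69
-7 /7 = -1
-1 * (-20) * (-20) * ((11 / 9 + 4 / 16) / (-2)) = 2650 / 9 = 294.44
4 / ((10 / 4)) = 8 / 5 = 1.60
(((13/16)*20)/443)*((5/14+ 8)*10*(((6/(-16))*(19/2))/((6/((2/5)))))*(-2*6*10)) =2167425/24808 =87.37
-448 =-448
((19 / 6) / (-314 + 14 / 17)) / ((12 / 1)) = -323 / 383328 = -0.00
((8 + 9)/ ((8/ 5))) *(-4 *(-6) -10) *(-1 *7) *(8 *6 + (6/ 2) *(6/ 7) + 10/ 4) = -442085/ 8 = -55260.62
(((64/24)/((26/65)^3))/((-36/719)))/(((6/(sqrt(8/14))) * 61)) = -89875 * sqrt(7)/138348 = -1.72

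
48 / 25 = 1.92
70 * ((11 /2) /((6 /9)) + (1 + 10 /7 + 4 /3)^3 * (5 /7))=60000355 /18522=3239.41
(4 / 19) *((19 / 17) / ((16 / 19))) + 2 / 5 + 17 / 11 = 8321 / 3740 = 2.22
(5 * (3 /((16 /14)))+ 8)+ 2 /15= 2551 /120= 21.26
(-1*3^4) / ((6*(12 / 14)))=-63 / 4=-15.75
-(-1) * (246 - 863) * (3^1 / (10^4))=-1851 / 10000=-0.19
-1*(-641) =641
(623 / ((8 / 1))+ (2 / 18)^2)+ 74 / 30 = 260347 / 3240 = 80.35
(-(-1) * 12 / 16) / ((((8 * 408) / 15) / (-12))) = -45 / 1088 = -0.04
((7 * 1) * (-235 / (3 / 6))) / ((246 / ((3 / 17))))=-1645 / 697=-2.36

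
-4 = -4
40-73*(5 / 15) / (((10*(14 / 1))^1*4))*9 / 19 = 425381 / 10640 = 39.98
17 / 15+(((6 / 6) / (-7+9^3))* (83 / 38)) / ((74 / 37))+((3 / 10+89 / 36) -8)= -10106431 / 2469240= -4.09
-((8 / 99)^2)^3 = -262144 / 941480149401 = -0.00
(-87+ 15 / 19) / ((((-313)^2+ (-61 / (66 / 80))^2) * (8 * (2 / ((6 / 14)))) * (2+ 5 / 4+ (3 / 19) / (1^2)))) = -29403 / 4488344126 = -0.00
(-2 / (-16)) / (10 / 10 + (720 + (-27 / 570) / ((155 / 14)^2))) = 2282375 / 13164731944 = 0.00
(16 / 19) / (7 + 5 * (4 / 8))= 32 / 361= 0.09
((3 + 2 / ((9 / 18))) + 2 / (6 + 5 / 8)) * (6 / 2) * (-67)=-77787 / 53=-1467.68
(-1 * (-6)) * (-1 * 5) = -30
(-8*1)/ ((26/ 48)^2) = -4608/ 169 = -27.27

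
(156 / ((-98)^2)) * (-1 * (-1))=39 / 2401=0.02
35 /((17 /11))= 22.65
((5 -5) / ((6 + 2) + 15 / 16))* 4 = 0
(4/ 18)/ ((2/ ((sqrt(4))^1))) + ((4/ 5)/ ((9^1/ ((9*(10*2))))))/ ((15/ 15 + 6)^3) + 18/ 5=3.87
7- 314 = -307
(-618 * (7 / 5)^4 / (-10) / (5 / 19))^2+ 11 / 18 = 3576690095444813 / 4394531250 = 813895.70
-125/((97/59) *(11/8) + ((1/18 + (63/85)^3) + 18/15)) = -326100375000/10235139131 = -31.86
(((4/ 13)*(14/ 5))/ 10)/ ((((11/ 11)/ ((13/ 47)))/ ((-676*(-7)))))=132496/ 1175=112.76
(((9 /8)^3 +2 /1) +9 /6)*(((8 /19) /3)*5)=12605 /3648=3.46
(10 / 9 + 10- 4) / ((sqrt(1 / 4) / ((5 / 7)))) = 10.16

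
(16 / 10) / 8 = 0.20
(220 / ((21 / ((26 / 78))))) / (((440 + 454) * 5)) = 22 / 28161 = 0.00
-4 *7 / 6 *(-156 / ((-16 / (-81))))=3685.50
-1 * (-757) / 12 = 757 / 12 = 63.08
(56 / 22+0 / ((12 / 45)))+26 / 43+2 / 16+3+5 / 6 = 80695 / 11352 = 7.11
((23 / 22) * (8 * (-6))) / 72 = -23 / 33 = -0.70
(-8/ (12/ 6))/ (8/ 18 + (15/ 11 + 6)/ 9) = -396/ 125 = -3.17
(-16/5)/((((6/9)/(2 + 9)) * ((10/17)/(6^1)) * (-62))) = 6732/775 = 8.69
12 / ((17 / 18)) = 216 / 17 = 12.71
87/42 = 29/14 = 2.07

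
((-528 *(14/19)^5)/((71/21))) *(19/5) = -5963392512/46263955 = -128.90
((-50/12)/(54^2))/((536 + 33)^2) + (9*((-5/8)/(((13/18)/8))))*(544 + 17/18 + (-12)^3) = 5428170256523075/73638791928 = 73713.46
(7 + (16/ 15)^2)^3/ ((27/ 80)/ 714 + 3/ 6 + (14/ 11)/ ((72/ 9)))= 257131129632608/ 314697909375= 817.07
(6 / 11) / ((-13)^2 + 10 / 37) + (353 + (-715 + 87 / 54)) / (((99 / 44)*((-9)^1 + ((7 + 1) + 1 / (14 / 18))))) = -3128344255 / 5580333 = -560.60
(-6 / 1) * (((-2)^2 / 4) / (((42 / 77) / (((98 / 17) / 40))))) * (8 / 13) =-1078 / 1105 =-0.98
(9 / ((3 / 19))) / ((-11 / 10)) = -570 / 11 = -51.82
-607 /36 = -16.86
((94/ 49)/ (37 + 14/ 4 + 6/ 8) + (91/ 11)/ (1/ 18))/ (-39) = -1204306/ 315315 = -3.82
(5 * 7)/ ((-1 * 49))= -5/ 7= -0.71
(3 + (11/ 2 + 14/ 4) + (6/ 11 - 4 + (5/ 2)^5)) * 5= 186915/ 352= 531.01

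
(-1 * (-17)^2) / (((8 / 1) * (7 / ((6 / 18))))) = -289 / 168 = -1.72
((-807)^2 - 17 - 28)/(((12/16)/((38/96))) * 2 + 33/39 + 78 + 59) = 40211847/8746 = 4597.74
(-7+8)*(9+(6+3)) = 18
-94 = -94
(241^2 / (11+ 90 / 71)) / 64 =4123751 / 55744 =73.98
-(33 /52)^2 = -1089 /2704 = -0.40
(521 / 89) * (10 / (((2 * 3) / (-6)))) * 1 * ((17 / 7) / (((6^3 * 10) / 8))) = -8857 / 16821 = -0.53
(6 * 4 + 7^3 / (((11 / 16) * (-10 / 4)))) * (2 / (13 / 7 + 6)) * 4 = -178.76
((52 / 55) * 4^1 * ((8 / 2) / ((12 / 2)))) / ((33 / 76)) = 31616 / 5445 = 5.81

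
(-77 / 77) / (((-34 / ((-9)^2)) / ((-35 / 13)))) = -2835 / 442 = -6.41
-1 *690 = -690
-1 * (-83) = 83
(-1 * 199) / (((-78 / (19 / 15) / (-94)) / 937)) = -166511459 / 585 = -284634.97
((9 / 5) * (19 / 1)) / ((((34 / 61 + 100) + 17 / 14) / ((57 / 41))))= 308294 / 659895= 0.47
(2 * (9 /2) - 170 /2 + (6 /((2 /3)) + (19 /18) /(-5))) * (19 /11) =-114931 /990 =-116.09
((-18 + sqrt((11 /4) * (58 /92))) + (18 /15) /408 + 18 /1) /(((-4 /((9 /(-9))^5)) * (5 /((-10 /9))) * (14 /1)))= -sqrt(14674) /23184 -1 /85680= -0.01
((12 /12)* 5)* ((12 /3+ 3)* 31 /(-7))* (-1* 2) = 310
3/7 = 0.43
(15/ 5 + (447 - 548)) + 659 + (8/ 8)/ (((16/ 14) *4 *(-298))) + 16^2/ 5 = 29189661/ 47680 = 612.20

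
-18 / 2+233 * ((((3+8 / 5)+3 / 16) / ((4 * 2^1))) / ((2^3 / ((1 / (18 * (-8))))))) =-6724759 / 737280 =-9.12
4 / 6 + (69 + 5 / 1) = 224 / 3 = 74.67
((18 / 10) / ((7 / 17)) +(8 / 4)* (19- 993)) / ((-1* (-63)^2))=68027 / 138915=0.49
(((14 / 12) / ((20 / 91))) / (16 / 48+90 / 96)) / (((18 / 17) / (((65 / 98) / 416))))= 221 / 35136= 0.01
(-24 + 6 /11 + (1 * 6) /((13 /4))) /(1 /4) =-12360 /143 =-86.43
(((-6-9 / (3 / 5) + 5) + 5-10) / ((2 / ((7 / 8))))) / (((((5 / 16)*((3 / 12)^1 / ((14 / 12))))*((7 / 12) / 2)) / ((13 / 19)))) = -321.85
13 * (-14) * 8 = -1456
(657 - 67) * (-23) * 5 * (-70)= 4749500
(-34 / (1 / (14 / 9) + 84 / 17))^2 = 65480464 / 1766241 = 37.07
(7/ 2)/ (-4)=-7/ 8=-0.88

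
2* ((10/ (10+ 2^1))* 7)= 35/ 3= 11.67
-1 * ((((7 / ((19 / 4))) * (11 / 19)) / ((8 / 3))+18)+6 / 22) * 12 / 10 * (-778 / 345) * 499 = 57326025186 / 2283325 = 25106.38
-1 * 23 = -23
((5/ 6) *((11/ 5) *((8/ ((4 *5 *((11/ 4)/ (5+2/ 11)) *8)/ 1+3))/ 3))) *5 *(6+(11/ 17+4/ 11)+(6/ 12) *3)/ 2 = 100795/ 85187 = 1.18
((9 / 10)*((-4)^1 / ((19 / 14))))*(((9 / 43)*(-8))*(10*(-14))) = -508032 / 817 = -621.83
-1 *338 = -338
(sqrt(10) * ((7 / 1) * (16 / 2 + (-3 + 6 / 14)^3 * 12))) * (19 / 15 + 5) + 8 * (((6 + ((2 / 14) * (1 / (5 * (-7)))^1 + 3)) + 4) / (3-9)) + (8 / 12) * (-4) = -1264112 * sqrt(10) / 147-14696 / 735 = -27213.69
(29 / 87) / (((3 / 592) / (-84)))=-16576 / 3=-5525.33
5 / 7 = 0.71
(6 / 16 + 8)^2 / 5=4489 / 320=14.03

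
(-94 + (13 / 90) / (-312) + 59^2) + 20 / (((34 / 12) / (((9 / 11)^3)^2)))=220467894759703 / 65051719920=3389.12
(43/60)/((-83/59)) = -2537/4980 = -0.51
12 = 12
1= 1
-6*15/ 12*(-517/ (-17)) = -228.09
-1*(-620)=620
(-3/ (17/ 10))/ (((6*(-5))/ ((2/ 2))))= 1/ 17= 0.06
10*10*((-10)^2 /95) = 2000 /19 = 105.26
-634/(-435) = 634/435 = 1.46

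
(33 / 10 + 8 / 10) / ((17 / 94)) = 1927 / 85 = 22.67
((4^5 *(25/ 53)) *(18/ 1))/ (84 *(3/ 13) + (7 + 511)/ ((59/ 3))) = 11781120/ 61957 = 190.15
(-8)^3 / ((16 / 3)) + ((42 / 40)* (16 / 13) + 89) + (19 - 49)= -35.71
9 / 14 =0.64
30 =30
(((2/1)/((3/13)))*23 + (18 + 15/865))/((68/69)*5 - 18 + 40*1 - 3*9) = -2999.44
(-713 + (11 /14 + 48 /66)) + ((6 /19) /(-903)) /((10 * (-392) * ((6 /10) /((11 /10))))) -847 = -1152984027599 /739809840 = -1558.49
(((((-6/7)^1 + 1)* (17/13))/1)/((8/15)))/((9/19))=1615/2184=0.74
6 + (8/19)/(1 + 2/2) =118/19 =6.21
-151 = -151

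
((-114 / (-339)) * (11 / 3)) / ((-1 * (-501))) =418 / 169839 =0.00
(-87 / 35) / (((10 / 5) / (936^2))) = -38110176 / 35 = -1088862.17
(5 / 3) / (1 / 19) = 95 / 3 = 31.67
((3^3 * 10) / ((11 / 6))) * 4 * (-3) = -19440 / 11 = -1767.27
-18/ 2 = -9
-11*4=-44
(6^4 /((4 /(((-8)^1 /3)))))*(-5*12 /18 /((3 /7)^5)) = 5378240 /27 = 199194.07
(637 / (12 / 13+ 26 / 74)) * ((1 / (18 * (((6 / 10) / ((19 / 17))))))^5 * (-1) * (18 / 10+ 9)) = -474168315814375 / 7400824756374096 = -0.06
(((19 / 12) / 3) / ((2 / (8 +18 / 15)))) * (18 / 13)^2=3933 / 845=4.65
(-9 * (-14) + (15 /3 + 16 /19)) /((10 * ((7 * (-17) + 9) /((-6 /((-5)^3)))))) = -1503 /261250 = -0.01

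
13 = 13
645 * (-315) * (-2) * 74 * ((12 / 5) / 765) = 1603728 / 17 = 94336.94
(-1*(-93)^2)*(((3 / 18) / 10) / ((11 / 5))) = -2883 / 44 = -65.52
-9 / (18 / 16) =-8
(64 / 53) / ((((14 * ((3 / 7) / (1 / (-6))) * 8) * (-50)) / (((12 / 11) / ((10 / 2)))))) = 4 / 218625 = 0.00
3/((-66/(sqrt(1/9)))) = -1/66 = -0.02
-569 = -569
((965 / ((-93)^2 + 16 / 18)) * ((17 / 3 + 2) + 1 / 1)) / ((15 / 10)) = 50180 / 77849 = 0.64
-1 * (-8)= 8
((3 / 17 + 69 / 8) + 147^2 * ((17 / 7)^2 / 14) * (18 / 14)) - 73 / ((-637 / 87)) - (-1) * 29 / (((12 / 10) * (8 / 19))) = 6123496709 / 519792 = 11780.67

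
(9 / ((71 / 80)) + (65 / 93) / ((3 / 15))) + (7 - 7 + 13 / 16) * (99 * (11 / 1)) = 94919231 / 105648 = 898.45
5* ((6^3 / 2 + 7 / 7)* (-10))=-5450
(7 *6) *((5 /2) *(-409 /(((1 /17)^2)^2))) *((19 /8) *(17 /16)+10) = -5749655380035 /128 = -44919182656.52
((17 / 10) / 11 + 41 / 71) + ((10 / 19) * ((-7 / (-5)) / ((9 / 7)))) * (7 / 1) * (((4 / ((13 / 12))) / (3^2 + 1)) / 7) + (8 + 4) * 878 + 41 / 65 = 60983155859 / 5787210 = 10537.57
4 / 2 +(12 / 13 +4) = 90 / 13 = 6.92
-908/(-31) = 908/31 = 29.29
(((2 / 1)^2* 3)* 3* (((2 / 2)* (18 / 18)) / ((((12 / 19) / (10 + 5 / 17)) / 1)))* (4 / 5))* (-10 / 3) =-26600 / 17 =-1564.71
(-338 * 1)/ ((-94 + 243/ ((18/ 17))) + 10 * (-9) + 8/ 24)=-2028/ 275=-7.37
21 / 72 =7 / 24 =0.29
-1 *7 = -7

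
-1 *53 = -53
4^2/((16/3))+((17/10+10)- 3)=117/10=11.70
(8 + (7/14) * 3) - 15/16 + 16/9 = 1489/144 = 10.34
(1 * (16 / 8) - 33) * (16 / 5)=-496 / 5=-99.20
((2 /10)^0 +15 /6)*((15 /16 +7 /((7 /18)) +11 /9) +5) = 25361 /288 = 88.06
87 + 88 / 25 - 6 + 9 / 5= 2158 / 25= 86.32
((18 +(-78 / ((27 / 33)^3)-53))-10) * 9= -45541 / 27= -1686.70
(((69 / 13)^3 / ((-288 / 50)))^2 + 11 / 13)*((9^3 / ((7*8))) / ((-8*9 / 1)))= -67533542373753 / 553577070592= -121.99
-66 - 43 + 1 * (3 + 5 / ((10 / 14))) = -99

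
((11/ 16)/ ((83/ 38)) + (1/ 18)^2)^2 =292239025/ 2892718656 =0.10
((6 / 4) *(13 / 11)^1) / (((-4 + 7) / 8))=4.73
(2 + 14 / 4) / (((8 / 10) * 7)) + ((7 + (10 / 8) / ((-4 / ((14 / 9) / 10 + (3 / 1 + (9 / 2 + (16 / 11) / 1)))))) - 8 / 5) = 391987 / 110880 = 3.54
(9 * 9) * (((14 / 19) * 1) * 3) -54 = 2376 / 19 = 125.05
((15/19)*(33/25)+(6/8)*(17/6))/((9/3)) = 2407/2280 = 1.06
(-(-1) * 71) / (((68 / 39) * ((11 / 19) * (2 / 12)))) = 157833 / 374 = 422.01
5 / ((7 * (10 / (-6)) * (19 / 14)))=-6 / 19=-0.32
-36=-36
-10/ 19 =-0.53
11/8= 1.38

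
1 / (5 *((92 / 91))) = 91 / 460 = 0.20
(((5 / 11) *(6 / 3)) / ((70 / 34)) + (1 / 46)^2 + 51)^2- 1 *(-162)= 74551018224897 / 26546836624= 2808.28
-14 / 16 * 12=-21 / 2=-10.50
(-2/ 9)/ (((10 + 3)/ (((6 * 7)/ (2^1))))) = -14/ 39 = -0.36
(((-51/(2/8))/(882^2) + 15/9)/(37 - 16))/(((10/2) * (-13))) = -108028/88488855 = -0.00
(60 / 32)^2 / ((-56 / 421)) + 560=1912315 / 3584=533.57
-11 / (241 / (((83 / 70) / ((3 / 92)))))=-41998 / 25305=-1.66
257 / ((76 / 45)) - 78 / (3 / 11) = -10171 / 76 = -133.83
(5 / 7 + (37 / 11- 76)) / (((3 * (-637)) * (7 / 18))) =2556 / 26411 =0.10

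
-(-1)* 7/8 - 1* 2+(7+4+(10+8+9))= 295/8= 36.88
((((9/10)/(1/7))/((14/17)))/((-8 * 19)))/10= -153/30400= -0.01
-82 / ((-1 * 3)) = 82 / 3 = 27.33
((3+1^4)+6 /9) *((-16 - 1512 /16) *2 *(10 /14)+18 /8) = -4357 /6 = -726.17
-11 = -11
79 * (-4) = -316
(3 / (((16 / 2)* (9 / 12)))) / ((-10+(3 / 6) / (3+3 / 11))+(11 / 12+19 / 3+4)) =36 / 101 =0.36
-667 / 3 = -222.33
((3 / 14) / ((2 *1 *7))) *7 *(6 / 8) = 9 / 112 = 0.08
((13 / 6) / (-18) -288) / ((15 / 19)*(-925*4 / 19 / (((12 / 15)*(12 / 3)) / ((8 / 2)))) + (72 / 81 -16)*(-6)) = 11233237 / 3957588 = 2.84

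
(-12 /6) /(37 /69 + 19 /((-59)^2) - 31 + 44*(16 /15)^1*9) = -2401890 /470700413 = -0.01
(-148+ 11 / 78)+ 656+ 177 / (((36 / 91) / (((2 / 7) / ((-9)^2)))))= 1610203 / 3159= 509.72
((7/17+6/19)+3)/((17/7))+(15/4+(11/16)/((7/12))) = 6.46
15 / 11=1.36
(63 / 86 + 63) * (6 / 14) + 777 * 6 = 403281 / 86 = 4689.31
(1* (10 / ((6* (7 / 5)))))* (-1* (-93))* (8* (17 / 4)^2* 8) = 895900 / 7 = 127985.71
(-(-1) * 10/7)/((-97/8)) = -80/679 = -0.12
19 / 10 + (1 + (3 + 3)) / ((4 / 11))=423 / 20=21.15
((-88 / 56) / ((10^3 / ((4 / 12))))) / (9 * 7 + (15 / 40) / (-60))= -44 / 5291475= -0.00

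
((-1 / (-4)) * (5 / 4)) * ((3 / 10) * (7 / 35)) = 3 / 160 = 0.02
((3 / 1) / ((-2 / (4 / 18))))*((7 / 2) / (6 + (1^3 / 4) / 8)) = -112 / 579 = -0.19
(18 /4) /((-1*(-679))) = 9 /1358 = 0.01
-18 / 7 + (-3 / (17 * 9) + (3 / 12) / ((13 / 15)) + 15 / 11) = -191735 / 204204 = -0.94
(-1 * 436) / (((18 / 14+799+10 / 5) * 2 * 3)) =-763 / 8424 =-0.09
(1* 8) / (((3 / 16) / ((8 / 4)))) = 256 / 3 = 85.33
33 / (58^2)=33 / 3364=0.01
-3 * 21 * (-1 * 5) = 315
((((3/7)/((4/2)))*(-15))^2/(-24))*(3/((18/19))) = -4275/3136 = -1.36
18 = 18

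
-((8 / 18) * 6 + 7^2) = -155 / 3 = -51.67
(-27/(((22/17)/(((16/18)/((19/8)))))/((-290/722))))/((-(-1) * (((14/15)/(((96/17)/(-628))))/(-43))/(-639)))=-68846371200/82918451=-830.29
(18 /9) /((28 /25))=25 /14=1.79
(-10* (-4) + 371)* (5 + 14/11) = 28359/11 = 2578.09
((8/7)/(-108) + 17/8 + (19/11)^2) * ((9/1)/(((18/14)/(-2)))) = -932669/13068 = -71.37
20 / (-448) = -5 / 112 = -0.04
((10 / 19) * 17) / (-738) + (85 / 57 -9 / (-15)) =72883 / 35055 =2.08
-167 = -167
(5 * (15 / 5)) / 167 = 15 / 167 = 0.09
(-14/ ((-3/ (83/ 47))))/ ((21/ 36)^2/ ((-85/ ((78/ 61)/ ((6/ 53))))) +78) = 289198560/ 2735595473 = 0.11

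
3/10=0.30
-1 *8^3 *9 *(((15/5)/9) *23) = -35328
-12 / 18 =-2 / 3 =-0.67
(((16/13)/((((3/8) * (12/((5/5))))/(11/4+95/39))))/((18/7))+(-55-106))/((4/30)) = -32945675/27378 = -1203.36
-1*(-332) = 332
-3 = -3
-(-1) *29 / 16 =29 / 16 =1.81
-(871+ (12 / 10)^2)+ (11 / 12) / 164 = -42923773 / 49200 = -872.43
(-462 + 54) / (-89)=408 / 89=4.58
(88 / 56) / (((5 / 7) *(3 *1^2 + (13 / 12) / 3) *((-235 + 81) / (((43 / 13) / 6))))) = -129 / 55055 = -0.00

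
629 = 629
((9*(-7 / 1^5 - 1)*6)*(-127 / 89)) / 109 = 5.66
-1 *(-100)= 100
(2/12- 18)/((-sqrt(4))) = 107/12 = 8.92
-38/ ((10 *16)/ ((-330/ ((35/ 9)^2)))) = 5.18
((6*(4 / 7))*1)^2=576 / 49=11.76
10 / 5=2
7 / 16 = 0.44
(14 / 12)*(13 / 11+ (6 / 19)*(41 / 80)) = 1.57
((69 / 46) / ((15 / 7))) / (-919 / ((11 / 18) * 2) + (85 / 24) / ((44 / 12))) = -308 / 330415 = -0.00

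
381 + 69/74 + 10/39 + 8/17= 18774037/49062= 382.66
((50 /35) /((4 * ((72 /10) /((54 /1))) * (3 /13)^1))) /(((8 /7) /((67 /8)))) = 21775 /256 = 85.06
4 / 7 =0.57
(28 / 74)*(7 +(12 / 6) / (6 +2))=203 / 74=2.74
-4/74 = -2/37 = -0.05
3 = 3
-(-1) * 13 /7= 1.86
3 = 3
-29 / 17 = -1.71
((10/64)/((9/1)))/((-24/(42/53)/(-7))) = 245/61056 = 0.00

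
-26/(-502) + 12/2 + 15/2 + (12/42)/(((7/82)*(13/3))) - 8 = 6.32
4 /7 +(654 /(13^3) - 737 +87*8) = -40.13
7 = 7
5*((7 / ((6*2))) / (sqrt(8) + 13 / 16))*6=-3640 / 1879 + 8960*sqrt(2) / 1879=4.81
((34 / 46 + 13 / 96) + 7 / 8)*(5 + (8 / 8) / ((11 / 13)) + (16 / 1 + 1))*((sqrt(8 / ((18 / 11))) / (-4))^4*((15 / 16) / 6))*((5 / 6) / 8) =90297625 / 1465122816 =0.06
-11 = -11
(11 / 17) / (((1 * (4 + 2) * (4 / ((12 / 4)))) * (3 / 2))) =11 / 204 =0.05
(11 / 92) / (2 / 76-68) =-209 / 118818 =-0.00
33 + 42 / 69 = 773 / 23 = 33.61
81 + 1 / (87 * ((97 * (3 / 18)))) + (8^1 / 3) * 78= 812959 / 2813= 289.00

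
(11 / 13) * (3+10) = 11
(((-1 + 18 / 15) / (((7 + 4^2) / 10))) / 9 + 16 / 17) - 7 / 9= 203 / 1173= 0.17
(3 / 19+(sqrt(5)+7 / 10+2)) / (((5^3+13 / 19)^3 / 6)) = 6859 * sqrt(5) / 2269612512+65341 / 7565375040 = 0.00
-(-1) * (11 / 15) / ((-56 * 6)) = -11 / 5040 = -0.00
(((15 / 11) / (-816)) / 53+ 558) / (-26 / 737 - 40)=-5928522001 / 425358496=-13.94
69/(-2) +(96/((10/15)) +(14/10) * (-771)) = -9699/10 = -969.90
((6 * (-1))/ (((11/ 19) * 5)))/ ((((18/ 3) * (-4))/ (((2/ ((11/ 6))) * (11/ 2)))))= 0.52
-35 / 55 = -7 / 11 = -0.64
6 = 6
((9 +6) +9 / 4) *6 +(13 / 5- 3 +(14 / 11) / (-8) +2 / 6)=68161 / 660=103.27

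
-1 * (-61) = 61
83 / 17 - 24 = -325 / 17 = -19.12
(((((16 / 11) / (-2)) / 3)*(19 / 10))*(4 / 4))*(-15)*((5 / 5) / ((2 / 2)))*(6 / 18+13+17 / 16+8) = 154.73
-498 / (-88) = 249 / 44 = 5.66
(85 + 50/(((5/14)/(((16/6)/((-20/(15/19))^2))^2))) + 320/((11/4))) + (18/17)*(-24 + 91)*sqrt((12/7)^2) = 55097133752/170590189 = 322.98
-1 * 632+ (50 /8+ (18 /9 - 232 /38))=-629.86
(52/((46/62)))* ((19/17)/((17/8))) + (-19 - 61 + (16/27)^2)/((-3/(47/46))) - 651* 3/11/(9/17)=-43394651837/159906879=-271.37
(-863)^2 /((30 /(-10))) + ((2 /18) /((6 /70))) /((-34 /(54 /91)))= -164593964 /663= -248256.36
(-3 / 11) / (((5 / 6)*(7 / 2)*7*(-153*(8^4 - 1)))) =4 / 187612425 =0.00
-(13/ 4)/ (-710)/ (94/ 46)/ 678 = 299/ 90499440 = 0.00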